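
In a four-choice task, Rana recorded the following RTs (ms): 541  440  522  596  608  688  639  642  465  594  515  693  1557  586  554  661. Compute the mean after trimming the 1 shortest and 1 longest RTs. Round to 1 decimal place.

593.1 ms

Sorted: 440, 465, 515, 522, 541, 554, 586, 594, 596, 608, 639, 642, 661, 688, 693, 1557
Drop lowest 1 (440) and highest 1 (1557)
Remaining (n=14): Σ = 8304, mean = 8304/14 = 593.143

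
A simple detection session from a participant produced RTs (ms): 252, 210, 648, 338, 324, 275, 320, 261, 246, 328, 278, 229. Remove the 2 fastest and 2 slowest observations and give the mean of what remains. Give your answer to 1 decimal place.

285.5 ms

Sorted: 210, 229, 246, 252, 261, 275, 278, 320, 324, 328, 338, 648
Drop lowest 2 (210, 229) and highest 2 (338, 648)
Remaining (n=8): Σ = 2284, mean = 2284/8 = 285.500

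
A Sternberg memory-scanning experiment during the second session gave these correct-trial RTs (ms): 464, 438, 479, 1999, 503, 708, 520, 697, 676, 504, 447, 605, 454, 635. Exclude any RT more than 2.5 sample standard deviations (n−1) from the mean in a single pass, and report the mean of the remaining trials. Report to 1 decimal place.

548.5 ms

n = 14, ΣRT = 9129, M = 652.071
Σ(x−M)² = 2076470.93; s = √(2076470.93/13) = 399.661
Cutoffs: 652.071 ± 2.5·399.661 → [-347.1, 1651.2]
Outside: 1999 → excluded.
Retained (n=13): Σ = 7130, mean = 7130/13 = 548.462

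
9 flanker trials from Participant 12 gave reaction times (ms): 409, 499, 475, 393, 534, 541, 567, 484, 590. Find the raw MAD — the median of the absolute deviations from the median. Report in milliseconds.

42 ms

Sorted: 393, 409, 475, 484, 499, 534, 541, 567, 590 → median = 499
|x − 499|: 90, 0, 24, 106, 35, 42, 68, 15, 91
Sorted deviations: 0, 15, 24, 35, 42, 68, 90, 91, 106 → MAD = 42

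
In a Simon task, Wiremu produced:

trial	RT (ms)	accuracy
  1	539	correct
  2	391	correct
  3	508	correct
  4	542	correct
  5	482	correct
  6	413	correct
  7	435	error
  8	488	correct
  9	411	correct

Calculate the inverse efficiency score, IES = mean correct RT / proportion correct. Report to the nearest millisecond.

Correct trials (n=8): 539, 391, 508, 542, 482, 413, 488, 411
Mean correct RT = 3774/8 = 471.7500 ms
Proportion correct = 8/9
IES = 471.7500 / (8/9) = 530.719 ms

531 ms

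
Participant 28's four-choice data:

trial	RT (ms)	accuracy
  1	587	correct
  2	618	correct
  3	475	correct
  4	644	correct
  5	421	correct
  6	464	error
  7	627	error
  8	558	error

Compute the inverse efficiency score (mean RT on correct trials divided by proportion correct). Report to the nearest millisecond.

878 ms

Correct trials (n=5): 587, 618, 475, 644, 421
Mean correct RT = 2745/5 = 549.0000 ms
Proportion correct = 5/8
IES = 549.0000 / (5/8) = 878.400 ms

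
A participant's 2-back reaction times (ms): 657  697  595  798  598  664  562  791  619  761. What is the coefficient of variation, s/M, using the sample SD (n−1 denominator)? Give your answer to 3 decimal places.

0.126

n = 10, Σ = 6742, M = 674.2000
Σ(x−M)² = 65137.600; s = √(65137.600/9) = 85.0736
CV = 85.0736 / 674.2000 = 0.12618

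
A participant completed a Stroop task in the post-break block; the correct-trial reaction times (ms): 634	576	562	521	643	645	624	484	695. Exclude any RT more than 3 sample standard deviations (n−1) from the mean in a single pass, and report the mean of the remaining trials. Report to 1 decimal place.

n = 9, ΣRT = 5384, M = 598.222
Σ(x−M)² = 36319.56; s = √(36319.56/8) = 67.379
Cutoffs: 598.222 ± 3·67.379 → [396.1, 800.4]
No RTs fall outside the cutoffs; all 9 retained. Mean = 5384/9 = 598.222

598.2 ms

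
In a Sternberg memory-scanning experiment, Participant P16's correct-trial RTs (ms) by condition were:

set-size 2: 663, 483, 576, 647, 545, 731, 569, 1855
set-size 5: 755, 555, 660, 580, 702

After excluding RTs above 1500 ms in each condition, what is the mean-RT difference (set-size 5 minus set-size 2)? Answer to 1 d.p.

set-size 2: exclude 1855
M(set-size 2) = 4214/7 = 602.000
M(set-size 5) = 3252/5 = 650.400
Difference = 650.400 − 602.000 = 48.400 ms

48.4 ms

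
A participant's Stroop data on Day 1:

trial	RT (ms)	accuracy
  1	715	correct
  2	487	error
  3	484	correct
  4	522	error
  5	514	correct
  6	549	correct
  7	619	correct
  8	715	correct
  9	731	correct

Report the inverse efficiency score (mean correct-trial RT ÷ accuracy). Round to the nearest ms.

795 ms

Correct trials (n=7): 715, 484, 514, 549, 619, 715, 731
Mean correct RT = 4327/7 = 618.1429 ms
Proportion correct = 7/9
IES = 618.1429 / (7/9) = 794.755 ms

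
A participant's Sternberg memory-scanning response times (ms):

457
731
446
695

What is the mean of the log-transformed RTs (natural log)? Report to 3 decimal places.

6.341

ln(RT): 6.1247, 6.5944, 6.1003, 6.5439
Σ ln(RT) = 25.3633
Mean = 25.3633/4 = 6.34083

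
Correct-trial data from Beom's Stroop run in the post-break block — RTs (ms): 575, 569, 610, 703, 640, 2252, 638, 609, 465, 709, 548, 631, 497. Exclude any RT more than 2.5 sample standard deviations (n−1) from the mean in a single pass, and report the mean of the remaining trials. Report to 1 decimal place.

n = 13, ΣRT = 9446, M = 726.615
Σ(x−M)² = 2580495.08; s = √(2580495.08/12) = 463.725
Cutoffs: 726.615 ± 2.5·463.725 → [-432.7, 1885.9]
Outside: 2252 → excluded.
Retained (n=12): Σ = 7194, mean = 7194/12 = 599.500

599.5 ms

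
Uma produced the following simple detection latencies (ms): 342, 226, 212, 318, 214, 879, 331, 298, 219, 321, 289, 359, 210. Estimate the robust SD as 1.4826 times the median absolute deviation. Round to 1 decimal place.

90.4 ms

Sorted: 210, 212, 214, 219, 226, 289, 298, 318, 321, 331, 342, 359, 879 → median = 298
|x − 298| sorted: 0, 9, 20, 23, 33, 44, 61, 72, 79, 84, 86, 88, 581 → MAD = 61
Robust SD ≈ 1.4826 × 61 = 90.439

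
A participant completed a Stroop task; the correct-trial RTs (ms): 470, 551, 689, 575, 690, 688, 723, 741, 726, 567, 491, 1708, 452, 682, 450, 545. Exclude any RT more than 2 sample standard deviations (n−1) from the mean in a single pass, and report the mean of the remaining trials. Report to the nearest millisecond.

603 ms

n = 16, ΣRT = 10748, M = 671.750
Σ(x−M)² = 1306995.00; s = √(1306995.00/15) = 295.183
Cutoffs: 671.750 ± 2·295.183 → [81.4, 1262.1]
Outside: 1708 → excluded.
Retained (n=15): Σ = 9040, mean = 9040/15 = 602.667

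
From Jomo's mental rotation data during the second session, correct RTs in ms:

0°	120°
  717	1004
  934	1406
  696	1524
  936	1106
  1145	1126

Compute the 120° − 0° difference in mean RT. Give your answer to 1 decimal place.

347.6 ms

M(0°) = 4428/5 = 885.600
M(120°) = 6166/5 = 1233.200
Difference = 1233.200 − 885.600 = 347.600 ms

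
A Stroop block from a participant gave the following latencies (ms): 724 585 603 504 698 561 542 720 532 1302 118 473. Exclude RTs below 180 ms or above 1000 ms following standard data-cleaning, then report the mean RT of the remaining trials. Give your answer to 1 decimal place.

Excluded: 118, 1302
Retained (n=10): Σ = 5942
Mean = 5942/10 = 594.2000

594.2 ms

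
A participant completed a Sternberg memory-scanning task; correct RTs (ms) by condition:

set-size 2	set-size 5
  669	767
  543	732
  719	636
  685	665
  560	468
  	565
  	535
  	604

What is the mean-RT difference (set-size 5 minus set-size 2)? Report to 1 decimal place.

M(set-size 2) = 3176/5 = 635.200
M(set-size 5) = 4972/8 = 621.500
Difference = 621.500 − 635.200 = -13.700 ms

-13.7 ms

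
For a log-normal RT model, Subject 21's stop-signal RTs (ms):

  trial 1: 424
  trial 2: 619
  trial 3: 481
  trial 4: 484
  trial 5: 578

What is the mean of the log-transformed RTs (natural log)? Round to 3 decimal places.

6.239

ln(RT): 6.0497, 6.4281, 6.1759, 6.1821, 6.3596
Σ ln(RT) = 31.1954
Mean = 31.1954/5 = 6.23907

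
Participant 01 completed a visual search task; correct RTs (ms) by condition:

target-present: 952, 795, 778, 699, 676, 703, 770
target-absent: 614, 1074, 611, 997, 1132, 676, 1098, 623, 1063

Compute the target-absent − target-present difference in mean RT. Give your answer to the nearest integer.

M(target-present) = 5373/7 = 767.571
M(target-absent) = 7888/9 = 876.444
Difference = 876.444 − 767.571 = 108.873 ms

109 ms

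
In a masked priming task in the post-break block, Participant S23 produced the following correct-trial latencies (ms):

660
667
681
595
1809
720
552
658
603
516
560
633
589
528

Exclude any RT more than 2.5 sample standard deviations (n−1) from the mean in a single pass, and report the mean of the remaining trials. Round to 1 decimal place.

n = 14, ΣRT = 9771, M = 697.929
Σ(x−M)² = 1377222.93; s = √(1377222.93/13) = 325.485
Cutoffs: 697.929 ± 2.5·325.485 → [-115.8, 1511.6]
Outside: 1809 → excluded.
Retained (n=13): Σ = 7962, mean = 7962/13 = 612.462

612.5 ms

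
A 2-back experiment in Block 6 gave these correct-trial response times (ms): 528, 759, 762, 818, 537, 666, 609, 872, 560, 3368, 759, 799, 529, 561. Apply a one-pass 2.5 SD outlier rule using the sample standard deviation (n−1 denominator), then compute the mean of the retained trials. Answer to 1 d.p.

673.8 ms

n = 14, ΣRT = 12127, M = 866.214
Σ(x−M)² = 6929310.36; s = √(6929310.36/13) = 730.085
Cutoffs: 866.214 ± 2.5·730.085 → [-959.0, 2691.4]
Outside: 3368 → excluded.
Retained (n=13): Σ = 8759, mean = 8759/13 = 673.769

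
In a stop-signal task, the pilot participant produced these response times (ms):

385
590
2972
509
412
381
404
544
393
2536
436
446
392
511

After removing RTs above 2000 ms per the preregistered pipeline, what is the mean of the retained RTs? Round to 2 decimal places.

Excluded: 2536, 2972
Retained (n=12): Σ = 5403
Mean = 5403/12 = 450.2500

450.25 ms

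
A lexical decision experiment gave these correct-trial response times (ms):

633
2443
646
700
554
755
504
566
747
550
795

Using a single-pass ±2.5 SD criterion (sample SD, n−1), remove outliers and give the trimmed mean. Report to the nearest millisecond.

n = 11, ΣRT = 8893, M = 808.455
Σ(x−M)² = 3030514.73; s = √(3030514.73/10) = 550.501
Cutoffs: 808.455 ± 2.5·550.501 → [-567.8, 2184.7]
Outside: 2443 → excluded.
Retained (n=10): Σ = 6450, mean = 6450/10 = 645.000

645 ms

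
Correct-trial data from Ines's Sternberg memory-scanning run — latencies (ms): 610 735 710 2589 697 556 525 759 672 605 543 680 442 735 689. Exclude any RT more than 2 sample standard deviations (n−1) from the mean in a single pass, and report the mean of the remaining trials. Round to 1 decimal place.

639.9 ms

n = 15, ΣRT = 11547, M = 769.800
Σ(x−M)² = 3662284.40; s = √(3662284.40/14) = 511.460
Cutoffs: 769.800 ± 2·511.460 → [-253.1, 1792.7]
Outside: 2589 → excluded.
Retained (n=14): Σ = 8958, mean = 8958/14 = 639.857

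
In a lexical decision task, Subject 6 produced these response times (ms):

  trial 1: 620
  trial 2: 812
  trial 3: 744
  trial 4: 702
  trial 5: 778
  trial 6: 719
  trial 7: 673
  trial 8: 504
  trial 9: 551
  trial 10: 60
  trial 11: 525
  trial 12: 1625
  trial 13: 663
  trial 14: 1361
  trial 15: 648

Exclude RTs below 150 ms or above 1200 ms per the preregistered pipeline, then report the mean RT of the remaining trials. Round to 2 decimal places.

661.58 ms

Excluded: 60, 1361, 1625
Retained (n=12): Σ = 7939
Mean = 7939/12 = 661.5833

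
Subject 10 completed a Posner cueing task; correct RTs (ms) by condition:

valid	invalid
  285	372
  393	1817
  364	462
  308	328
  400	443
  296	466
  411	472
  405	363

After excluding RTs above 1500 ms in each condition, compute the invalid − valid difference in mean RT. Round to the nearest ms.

invalid: exclude 1817
M(valid) = 2862/8 = 357.750
M(invalid) = 2906/7 = 415.143
Difference = 415.143 − 357.750 = 57.393 ms

57 ms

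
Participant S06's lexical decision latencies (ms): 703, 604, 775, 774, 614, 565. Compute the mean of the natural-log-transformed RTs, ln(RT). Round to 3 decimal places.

6.503

ln(RT): 6.5554, 6.4036, 6.6529, 6.6516, 6.4200, 6.3368
Σ ln(RT) = 39.0202
Mean = 39.0202/6 = 6.50336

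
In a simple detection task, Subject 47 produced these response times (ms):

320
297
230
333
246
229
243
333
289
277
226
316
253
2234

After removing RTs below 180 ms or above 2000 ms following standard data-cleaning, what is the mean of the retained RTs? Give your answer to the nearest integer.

Excluded: 2234
Retained (n=13): Σ = 3592
Mean = 3592/13 = 276.3077

276 ms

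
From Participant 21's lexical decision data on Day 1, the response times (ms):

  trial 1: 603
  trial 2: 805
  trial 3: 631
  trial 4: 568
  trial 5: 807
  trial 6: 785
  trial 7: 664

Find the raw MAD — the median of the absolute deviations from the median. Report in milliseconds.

Sorted: 568, 603, 631, 664, 785, 805, 807 → median = 664
|x − 664|: 61, 141, 33, 96, 143, 121, 0
Sorted deviations: 0, 33, 61, 96, 121, 141, 143 → MAD = 96

96 ms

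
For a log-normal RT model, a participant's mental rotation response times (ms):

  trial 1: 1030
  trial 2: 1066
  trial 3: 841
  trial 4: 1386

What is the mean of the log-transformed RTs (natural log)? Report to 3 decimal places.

6.969

ln(RT): 6.9373, 6.9717, 6.7346, 7.2342
Σ ln(RT) = 27.8778
Mean = 27.8778/4 = 6.96944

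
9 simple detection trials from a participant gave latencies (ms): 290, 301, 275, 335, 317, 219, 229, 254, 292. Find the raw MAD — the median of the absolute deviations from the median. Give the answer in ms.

27 ms

Sorted: 219, 229, 254, 275, 290, 292, 301, 317, 335 → median = 290
|x − 290|: 0, 11, 15, 45, 27, 71, 61, 36, 2
Sorted deviations: 0, 2, 11, 15, 27, 36, 45, 61, 71 → MAD = 27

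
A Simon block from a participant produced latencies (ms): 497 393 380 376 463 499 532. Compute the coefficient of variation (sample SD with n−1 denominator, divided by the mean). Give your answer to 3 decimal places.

n = 7, Σ = 3140, M = 448.5714
Σ(x−M)² = 25113.714; s = √(25113.714/6) = 64.6964
CV = 64.6964 / 448.5714 = 0.14423

0.144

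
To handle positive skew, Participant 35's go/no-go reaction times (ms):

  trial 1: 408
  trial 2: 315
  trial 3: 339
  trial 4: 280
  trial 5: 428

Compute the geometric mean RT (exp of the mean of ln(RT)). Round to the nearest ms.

ln(RT): 6.0113, 5.7526, 5.8260, 5.6348, 6.0591
Mean ln(RT) = 29.2838/5 = 5.85675
Geometric mean = exp(5.85675) = 349.59 ms

350 ms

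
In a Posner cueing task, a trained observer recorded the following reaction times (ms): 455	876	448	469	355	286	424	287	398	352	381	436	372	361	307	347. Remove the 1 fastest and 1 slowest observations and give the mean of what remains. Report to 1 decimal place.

Sorted: 286, 287, 307, 347, 352, 355, 361, 372, 381, 398, 424, 436, 448, 455, 469, 876
Drop lowest 1 (286) and highest 1 (876)
Remaining (n=14): Σ = 5392, mean = 5392/14 = 385.143

385.1 ms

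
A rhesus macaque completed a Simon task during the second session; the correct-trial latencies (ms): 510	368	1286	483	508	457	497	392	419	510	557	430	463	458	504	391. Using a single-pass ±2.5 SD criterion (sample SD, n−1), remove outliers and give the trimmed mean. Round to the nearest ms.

463 ms

n = 16, ΣRT = 8233, M = 514.562
Σ(x−M)² = 675641.94; s = √(675641.94/15) = 212.233
Cutoffs: 514.562 ± 2.5·212.233 → [-16.0, 1045.1]
Outside: 1286 → excluded.
Retained (n=15): Σ = 6947, mean = 6947/15 = 463.133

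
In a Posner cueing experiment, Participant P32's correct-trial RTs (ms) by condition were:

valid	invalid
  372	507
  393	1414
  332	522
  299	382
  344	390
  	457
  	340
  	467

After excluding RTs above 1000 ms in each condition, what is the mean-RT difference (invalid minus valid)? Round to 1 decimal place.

89.9 ms

invalid: exclude 1414
M(valid) = 1740/5 = 348.000
M(invalid) = 3065/7 = 437.857
Difference = 437.857 − 348.000 = 89.857 ms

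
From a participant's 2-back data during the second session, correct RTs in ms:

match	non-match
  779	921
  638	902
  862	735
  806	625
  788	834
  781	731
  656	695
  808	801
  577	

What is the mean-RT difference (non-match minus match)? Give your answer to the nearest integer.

M(match) = 6695/9 = 743.889
M(non-match) = 6244/8 = 780.500
Difference = 780.500 − 743.889 = 36.611 ms

37 ms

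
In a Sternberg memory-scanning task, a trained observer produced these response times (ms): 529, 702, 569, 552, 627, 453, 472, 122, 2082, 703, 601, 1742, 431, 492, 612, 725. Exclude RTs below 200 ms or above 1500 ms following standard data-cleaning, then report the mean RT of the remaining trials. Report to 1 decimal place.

Excluded: 122, 1742, 2082
Retained (n=13): Σ = 7468
Mean = 7468/13 = 574.4615

574.5 ms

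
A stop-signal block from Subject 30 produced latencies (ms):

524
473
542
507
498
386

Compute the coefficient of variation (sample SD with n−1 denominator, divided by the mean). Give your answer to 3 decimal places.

0.113

n = 6, Σ = 2930, M = 488.3333
Σ(x−M)² = 15301.333; s = √(15301.333/5) = 55.3197
CV = 55.3197 / 488.3333 = 0.11328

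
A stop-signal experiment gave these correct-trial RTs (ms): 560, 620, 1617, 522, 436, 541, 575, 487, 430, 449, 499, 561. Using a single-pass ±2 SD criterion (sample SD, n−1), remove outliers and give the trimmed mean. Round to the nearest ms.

n = 12, ΣRT = 7297, M = 608.083
Σ(x−M)² = 1148782.92; s = √(1148782.92/11) = 323.164
Cutoffs: 608.083 ± 2·323.164 → [-38.2, 1254.4]
Outside: 1617 → excluded.
Retained (n=11): Σ = 5680, mean = 5680/11 = 516.364

516 ms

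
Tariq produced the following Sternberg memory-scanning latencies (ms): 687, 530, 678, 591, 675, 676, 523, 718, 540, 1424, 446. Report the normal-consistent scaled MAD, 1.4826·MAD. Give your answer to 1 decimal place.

Sorted: 446, 523, 530, 540, 591, 675, 676, 678, 687, 718, 1424 → median = 675
|x − 675| sorted: 0, 1, 3, 12, 43, 84, 135, 145, 152, 229, 749 → MAD = 84
Robust SD ≈ 1.4826 × 84 = 124.538

124.5 ms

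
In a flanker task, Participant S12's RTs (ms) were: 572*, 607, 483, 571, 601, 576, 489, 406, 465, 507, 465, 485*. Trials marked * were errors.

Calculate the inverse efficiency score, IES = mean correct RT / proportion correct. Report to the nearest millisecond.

620 ms

Correct trials (n=10): 607, 483, 571, 601, 576, 489, 406, 465, 507, 465
Mean correct RT = 5170/10 = 517.0000 ms
Proportion correct = 10/12
IES = 517.0000 / (10/12) = 620.400 ms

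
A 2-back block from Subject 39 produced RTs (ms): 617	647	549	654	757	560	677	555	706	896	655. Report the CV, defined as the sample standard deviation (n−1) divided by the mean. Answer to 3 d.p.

0.153

n = 11, Σ = 7273, M = 661.1818
Σ(x−M)² = 102919.636; s = √(102919.636/10) = 101.4493
CV = 101.4493 / 661.1818 = 0.15344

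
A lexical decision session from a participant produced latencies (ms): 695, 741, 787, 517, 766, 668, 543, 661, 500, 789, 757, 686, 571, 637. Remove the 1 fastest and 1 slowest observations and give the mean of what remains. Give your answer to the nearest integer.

669 ms

Sorted: 500, 517, 543, 571, 637, 661, 668, 686, 695, 741, 757, 766, 787, 789
Drop lowest 1 (500) and highest 1 (789)
Remaining (n=12): Σ = 8029, mean = 8029/12 = 669.083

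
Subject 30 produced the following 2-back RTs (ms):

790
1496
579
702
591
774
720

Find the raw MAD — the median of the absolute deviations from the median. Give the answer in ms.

70 ms

Sorted: 579, 591, 702, 720, 774, 790, 1496 → median = 720
|x − 720|: 70, 776, 141, 18, 129, 54, 0
Sorted deviations: 0, 18, 54, 70, 129, 141, 776 → MAD = 70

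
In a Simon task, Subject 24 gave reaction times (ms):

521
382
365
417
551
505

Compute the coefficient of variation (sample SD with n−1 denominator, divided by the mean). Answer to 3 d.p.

0.172

n = 6, Σ = 2741, M = 456.8333
Σ(x−M)² = 30924.833; s = √(30924.833/5) = 78.6446
CV = 78.6446 / 456.8333 = 0.17215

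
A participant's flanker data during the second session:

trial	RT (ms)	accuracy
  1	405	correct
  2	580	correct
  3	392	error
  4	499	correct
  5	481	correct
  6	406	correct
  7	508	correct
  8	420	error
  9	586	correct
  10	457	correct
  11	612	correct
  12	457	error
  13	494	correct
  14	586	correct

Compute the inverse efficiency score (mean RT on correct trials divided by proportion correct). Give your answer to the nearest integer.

650 ms

Correct trials (n=11): 405, 580, 499, 481, 406, 508, 586, 457, 612, 494, 586
Mean correct RT = 5614/11 = 510.3636 ms
Proportion correct = 11/14
IES = 510.3636 / (11/14) = 649.554 ms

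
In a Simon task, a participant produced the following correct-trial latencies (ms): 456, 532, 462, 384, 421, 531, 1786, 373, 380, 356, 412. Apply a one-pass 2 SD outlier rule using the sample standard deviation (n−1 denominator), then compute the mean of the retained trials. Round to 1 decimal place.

430.7 ms

n = 11, ΣRT = 6093, M = 553.909
Σ(x−M)² = 1705898.91; s = √(1705898.91/10) = 413.025
Cutoffs: 553.909 ± 2·413.025 → [-272.1, 1380.0]
Outside: 1786 → excluded.
Retained (n=10): Σ = 4307, mean = 4307/10 = 430.700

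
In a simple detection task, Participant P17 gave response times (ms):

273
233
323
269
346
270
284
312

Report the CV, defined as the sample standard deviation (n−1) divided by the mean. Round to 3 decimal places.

0.125

n = 8, Σ = 2310, M = 288.7500
Σ(x−M)² = 9111.500; s = √(9111.500/7) = 36.0783
CV = 36.0783 / 288.7500 = 0.12495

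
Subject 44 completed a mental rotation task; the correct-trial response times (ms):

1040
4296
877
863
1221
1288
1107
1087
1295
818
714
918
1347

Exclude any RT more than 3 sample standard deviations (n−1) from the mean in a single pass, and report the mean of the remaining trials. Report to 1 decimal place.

n = 13, ΣRT = 16871, M = 1297.769
Σ(x−M)² = 10226330.31; s = √(10226330.31/12) = 923.144
Cutoffs: 1297.769 ± 3·923.144 → [-1471.7, 4067.2]
Outside: 4296 → excluded.
Retained (n=12): Σ = 12575, mean = 12575/12 = 1047.917

1047.9 ms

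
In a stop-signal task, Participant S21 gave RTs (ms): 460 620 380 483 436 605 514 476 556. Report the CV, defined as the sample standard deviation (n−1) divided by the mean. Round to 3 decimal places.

0.156

n = 9, Σ = 4530, M = 503.3333
Σ(x−M)² = 49618.000; s = √(49618.000/8) = 78.7544
CV = 78.7544 / 503.3333 = 0.15647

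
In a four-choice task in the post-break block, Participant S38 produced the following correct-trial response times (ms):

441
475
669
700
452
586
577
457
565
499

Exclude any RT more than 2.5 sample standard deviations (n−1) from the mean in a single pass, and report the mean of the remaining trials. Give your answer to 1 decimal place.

542.1 ms

n = 10, ΣRT = 5421, M = 542.100
Σ(x−M)² = 76646.90; s = √(76646.90/9) = 92.284
Cutoffs: 542.100 ± 2.5·92.284 → [311.4, 772.8]
No RTs fall outside the cutoffs; all 10 retained. Mean = 5421/10 = 542.100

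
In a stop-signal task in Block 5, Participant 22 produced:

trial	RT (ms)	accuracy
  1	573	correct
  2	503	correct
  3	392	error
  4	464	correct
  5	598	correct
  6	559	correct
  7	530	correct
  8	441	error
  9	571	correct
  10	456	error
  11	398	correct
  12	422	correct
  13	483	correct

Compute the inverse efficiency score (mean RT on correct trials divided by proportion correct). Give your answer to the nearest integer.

663 ms

Correct trials (n=10): 573, 503, 464, 598, 559, 530, 571, 398, 422, 483
Mean correct RT = 5101/10 = 510.1000 ms
Proportion correct = 10/13
IES = 510.1000 / (10/13) = 663.130 ms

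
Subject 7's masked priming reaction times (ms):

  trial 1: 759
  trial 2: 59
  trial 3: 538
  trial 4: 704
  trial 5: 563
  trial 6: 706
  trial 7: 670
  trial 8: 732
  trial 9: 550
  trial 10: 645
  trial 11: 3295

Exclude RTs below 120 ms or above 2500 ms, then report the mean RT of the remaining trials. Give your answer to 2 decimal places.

Excluded: 59, 3295
Retained (n=9): Σ = 5867
Mean = 5867/9 = 651.8889

651.89 ms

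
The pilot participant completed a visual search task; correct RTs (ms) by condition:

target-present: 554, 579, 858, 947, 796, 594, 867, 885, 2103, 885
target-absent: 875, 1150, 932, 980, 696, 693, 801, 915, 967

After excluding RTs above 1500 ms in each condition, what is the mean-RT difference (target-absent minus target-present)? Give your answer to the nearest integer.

116 ms

target-present: exclude 2103
M(target-present) = 6965/9 = 773.889
M(target-absent) = 8009/9 = 889.889
Difference = 889.889 − 773.889 = 116.000 ms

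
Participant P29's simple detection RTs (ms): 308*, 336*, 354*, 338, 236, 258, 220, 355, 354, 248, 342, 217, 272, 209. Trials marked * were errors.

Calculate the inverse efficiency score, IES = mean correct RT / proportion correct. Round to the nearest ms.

Correct trials (n=11): 338, 236, 258, 220, 355, 354, 248, 342, 217, 272, 209
Mean correct RT = 3049/11 = 277.1818 ms
Proportion correct = 11/14
IES = 277.1818 / (11/14) = 352.777 ms

353 ms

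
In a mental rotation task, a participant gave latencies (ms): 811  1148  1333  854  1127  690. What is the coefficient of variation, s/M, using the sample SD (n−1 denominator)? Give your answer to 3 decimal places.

n = 6, Σ = 5963, M = 993.8333
Σ(x−M)² = 301830.833; s = √(301830.833/5) = 245.6953
CV = 245.6953 / 993.8333 = 0.24722

0.247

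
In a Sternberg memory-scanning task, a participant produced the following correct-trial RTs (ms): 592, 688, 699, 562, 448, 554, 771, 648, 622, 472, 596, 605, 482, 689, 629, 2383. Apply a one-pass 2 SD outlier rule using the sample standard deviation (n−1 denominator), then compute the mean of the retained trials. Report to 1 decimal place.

n = 16, ΣRT = 11440, M = 715.000
Σ(x−M)² = 3082902.00; s = √(3082902.00/15) = 453.351
Cutoffs: 715.000 ± 2·453.351 → [-191.7, 1621.7]
Outside: 2383 → excluded.
Retained (n=15): Σ = 9057, mean = 9057/15 = 603.800

603.8 ms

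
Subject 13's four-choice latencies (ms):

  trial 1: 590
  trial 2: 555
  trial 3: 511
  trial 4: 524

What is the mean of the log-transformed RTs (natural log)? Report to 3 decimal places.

6.299

ln(RT): 6.3801, 6.3190, 6.2364, 6.2615
Σ ln(RT) = 25.1970
Mean = 25.1970/4 = 6.29924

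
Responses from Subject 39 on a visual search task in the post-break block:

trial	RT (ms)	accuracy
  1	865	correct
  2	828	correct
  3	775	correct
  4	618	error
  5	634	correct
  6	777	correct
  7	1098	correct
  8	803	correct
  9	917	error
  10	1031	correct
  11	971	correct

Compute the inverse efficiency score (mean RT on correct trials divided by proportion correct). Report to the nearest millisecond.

Correct trials (n=9): 865, 828, 775, 634, 777, 1098, 803, 1031, 971
Mean correct RT = 7782/9 = 864.6667 ms
Proportion correct = 9/11
IES = 864.6667 / (9/11) = 1056.815 ms

1057 ms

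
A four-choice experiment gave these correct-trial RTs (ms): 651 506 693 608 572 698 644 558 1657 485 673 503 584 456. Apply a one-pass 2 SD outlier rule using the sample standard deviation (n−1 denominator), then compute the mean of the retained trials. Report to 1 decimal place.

n = 14, ΣRT = 9288, M = 663.429
Σ(x−M)² = 1144117.43; s = √(1144117.43/13) = 296.663
Cutoffs: 663.429 ± 2·296.663 → [70.1, 1256.8]
Outside: 1657 → excluded.
Retained (n=13): Σ = 7631, mean = 7631/13 = 587.000

587.0 ms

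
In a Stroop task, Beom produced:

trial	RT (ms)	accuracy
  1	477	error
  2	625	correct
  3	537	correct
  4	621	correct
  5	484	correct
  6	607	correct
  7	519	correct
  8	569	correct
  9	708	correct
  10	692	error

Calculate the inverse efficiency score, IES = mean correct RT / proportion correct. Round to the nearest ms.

730 ms

Correct trials (n=8): 625, 537, 621, 484, 607, 519, 569, 708
Mean correct RT = 4670/8 = 583.7500 ms
Proportion correct = 8/10
IES = 583.7500 / (8/10) = 729.688 ms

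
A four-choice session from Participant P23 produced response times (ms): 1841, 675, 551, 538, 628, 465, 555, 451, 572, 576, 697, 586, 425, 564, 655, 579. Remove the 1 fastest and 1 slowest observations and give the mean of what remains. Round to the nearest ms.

578 ms

Sorted: 425, 451, 465, 538, 551, 555, 564, 572, 576, 579, 586, 628, 655, 675, 697, 1841
Drop lowest 1 (425) and highest 1 (1841)
Remaining (n=14): Σ = 8092, mean = 8092/14 = 578.000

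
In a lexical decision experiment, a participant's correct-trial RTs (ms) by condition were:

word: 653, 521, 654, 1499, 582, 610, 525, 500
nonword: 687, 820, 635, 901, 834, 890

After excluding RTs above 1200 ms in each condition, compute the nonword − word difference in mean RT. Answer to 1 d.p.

216.6 ms

word: exclude 1499
M(word) = 4045/7 = 577.857
M(nonword) = 4767/6 = 794.500
Difference = 794.500 − 577.857 = 216.643 ms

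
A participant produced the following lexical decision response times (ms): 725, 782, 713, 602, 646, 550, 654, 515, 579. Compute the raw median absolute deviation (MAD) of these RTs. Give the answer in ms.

67 ms

Sorted: 515, 550, 579, 602, 646, 654, 713, 725, 782 → median = 646
|x − 646|: 79, 136, 67, 44, 0, 96, 8, 131, 67
Sorted deviations: 0, 8, 44, 67, 67, 79, 96, 131, 136 → MAD = 67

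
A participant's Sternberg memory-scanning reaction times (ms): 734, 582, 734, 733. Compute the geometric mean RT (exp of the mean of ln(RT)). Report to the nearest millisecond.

ln(RT): 6.5985, 6.3665, 6.5985, 6.5971
Mean ln(RT) = 26.1606/4 = 6.54016
Geometric mean = exp(6.54016) = 692.40 ms

692 ms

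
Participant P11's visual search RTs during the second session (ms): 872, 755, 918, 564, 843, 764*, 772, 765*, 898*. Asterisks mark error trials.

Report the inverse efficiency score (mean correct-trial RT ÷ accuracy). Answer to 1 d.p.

Correct trials (n=6): 872, 755, 918, 564, 843, 772
Mean correct RT = 4724/6 = 787.3333 ms
Proportion correct = 6/9
IES = 787.3333 / (6/9) = 1181.000 ms

1181.0 ms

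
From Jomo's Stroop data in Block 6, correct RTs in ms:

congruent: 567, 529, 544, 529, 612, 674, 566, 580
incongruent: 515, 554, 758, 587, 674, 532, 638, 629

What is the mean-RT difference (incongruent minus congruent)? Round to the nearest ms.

M(congruent) = 4601/8 = 575.125
M(incongruent) = 4887/8 = 610.875
Difference = 610.875 − 575.125 = 35.750 ms

36 ms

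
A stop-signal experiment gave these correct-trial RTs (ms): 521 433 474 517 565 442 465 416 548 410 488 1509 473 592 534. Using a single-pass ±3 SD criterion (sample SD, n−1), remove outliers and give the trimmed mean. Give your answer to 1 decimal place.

n = 15, ΣRT = 8387, M = 559.133
Σ(x−M)² = 1008291.73; s = √(1008291.73/14) = 268.367
Cutoffs: 559.133 ± 3·268.367 → [-246.0, 1364.2]
Outside: 1509 → excluded.
Retained (n=14): Σ = 6878, mean = 6878/14 = 491.286

491.3 ms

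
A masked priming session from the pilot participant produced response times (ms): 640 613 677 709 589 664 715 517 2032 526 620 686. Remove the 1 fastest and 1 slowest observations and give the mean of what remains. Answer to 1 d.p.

Sorted: 517, 526, 589, 613, 620, 640, 664, 677, 686, 709, 715, 2032
Drop lowest 1 (517) and highest 1 (2032)
Remaining (n=10): Σ = 6439, mean = 6439/10 = 643.900

643.9 ms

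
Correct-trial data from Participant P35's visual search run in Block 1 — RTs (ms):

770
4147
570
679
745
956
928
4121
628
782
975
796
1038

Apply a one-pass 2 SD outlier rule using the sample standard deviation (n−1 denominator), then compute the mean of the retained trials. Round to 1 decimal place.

n = 13, ΣRT = 17135, M = 1318.077
Σ(x−M)² = 18971580.92; s = √(18971580.92/12) = 1257.364
Cutoffs: 1318.077 ± 2·1257.364 → [-1196.7, 3832.8]
Outside: 4121, 4147 → excluded.
Retained (n=11): Σ = 8867, mean = 8867/11 = 806.091

806.1 ms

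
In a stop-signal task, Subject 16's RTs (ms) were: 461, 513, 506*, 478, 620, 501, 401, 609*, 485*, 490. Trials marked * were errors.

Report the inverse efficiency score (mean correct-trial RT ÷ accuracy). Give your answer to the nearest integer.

Correct trials (n=7): 461, 513, 478, 620, 501, 401, 490
Mean correct RT = 3464/7 = 494.8571 ms
Proportion correct = 7/10
IES = 494.8571 / (7/10) = 706.939 ms

707 ms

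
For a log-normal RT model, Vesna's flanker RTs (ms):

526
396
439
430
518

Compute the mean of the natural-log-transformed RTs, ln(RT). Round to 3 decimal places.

ln(RT): 6.2653, 5.9814, 6.0845, 6.0638, 6.2500
Σ ln(RT) = 30.6450
Mean = 30.6450/5 = 6.12900

6.129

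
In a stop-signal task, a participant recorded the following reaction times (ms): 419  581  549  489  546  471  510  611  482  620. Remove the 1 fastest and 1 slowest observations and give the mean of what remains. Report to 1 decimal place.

Sorted: 419, 471, 482, 489, 510, 546, 549, 581, 611, 620
Drop lowest 1 (419) and highest 1 (620)
Remaining (n=8): Σ = 4239, mean = 4239/8 = 529.875

529.9 ms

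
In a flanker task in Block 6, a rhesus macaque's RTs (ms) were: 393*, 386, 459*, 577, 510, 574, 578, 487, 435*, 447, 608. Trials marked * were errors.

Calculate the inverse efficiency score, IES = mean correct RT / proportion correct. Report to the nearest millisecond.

Correct trials (n=8): 386, 577, 510, 574, 578, 487, 447, 608
Mean correct RT = 4167/8 = 520.8750 ms
Proportion correct = 8/11
IES = 520.8750 / (8/11) = 716.203 ms

716 ms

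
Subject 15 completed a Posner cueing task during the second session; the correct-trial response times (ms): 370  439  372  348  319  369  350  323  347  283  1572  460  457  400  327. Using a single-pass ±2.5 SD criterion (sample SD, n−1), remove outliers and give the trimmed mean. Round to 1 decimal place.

n = 15, ΣRT = 6736, M = 449.067
Σ(x−M)² = 1388006.93; s = √(1388006.93/14) = 314.870
Cutoffs: 449.067 ± 2.5·314.870 → [-338.1, 1236.2]
Outside: 1572 → excluded.
Retained (n=14): Σ = 5164, mean = 5164/14 = 368.857

368.9 ms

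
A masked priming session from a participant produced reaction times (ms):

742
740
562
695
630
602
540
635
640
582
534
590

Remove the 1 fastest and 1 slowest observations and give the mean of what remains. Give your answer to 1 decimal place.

Sorted: 534, 540, 562, 582, 590, 602, 630, 635, 640, 695, 740, 742
Drop lowest 1 (534) and highest 1 (742)
Remaining (n=10): Σ = 6216, mean = 6216/10 = 621.600

621.6 ms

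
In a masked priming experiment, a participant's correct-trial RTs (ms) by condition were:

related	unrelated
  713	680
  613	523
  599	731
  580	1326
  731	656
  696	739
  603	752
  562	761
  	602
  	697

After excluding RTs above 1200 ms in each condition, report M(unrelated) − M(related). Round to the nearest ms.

unrelated: exclude 1326
M(related) = 5097/8 = 637.125
M(unrelated) = 6141/9 = 682.333
Difference = 682.333 − 637.125 = 45.208 ms

45 ms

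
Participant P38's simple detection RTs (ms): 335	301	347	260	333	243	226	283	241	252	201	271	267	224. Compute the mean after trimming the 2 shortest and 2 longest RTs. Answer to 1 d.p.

Sorted: 201, 224, 226, 241, 243, 252, 260, 267, 271, 283, 301, 333, 335, 347
Drop lowest 2 (201, 224) and highest 2 (335, 347)
Remaining (n=10): Σ = 2677, mean = 2677/10 = 267.700

267.7 ms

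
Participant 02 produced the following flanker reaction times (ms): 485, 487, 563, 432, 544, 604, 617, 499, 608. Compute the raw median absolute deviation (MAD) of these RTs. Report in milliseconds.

Sorted: 432, 485, 487, 499, 544, 563, 604, 608, 617 → median = 544
|x − 544|: 59, 57, 19, 112, 0, 60, 73, 45, 64
Sorted deviations: 0, 19, 45, 57, 59, 60, 64, 73, 112 → MAD = 59

59 ms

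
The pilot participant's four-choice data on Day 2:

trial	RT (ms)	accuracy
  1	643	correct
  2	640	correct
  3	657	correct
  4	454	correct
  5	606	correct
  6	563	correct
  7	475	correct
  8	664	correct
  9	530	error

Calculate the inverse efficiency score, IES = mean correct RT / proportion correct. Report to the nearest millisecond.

661 ms

Correct trials (n=8): 643, 640, 657, 454, 606, 563, 475, 664
Mean correct RT = 4702/8 = 587.7500 ms
Proportion correct = 8/9
IES = 587.7500 / (8/9) = 661.219 ms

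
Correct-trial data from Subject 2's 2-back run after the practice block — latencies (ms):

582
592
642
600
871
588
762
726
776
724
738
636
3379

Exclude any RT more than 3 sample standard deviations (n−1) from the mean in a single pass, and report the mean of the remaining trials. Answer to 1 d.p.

n = 13, ΣRT = 11616, M = 893.538
Σ(x−M)² = 6787247.23; s = √(6787247.23/12) = 752.066
Cutoffs: 893.538 ± 3·752.066 → [-1362.7, 3149.7]
Outside: 3379 → excluded.
Retained (n=12): Σ = 8237, mean = 8237/12 = 686.417

686.4 ms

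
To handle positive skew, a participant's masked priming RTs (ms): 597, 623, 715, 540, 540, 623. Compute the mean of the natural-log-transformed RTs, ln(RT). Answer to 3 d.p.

6.403

ln(RT): 6.3919, 6.4345, 6.5723, 6.2916, 6.2916, 6.4345
Σ ln(RT) = 38.4164
Mean = 38.4164/6 = 6.40274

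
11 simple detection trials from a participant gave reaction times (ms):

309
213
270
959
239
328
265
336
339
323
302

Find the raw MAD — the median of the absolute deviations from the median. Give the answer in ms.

30 ms

Sorted: 213, 239, 265, 270, 302, 309, 323, 328, 336, 339, 959 → median = 309
|x − 309|: 0, 96, 39, 650, 70, 19, 44, 27, 30, 14, 7
Sorted deviations: 0, 7, 14, 19, 27, 30, 39, 44, 70, 96, 650 → MAD = 30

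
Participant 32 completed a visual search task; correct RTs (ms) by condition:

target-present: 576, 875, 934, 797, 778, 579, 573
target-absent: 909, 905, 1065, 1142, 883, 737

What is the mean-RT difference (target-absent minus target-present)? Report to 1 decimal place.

209.9 ms

M(target-present) = 5112/7 = 730.286
M(target-absent) = 5641/6 = 940.167
Difference = 940.167 − 730.286 = 209.881 ms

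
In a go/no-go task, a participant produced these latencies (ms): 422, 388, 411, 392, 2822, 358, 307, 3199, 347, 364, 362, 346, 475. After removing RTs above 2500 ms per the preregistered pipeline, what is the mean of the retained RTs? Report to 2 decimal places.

379.27 ms

Excluded: 2822, 3199
Retained (n=11): Σ = 4172
Mean = 4172/11 = 379.2727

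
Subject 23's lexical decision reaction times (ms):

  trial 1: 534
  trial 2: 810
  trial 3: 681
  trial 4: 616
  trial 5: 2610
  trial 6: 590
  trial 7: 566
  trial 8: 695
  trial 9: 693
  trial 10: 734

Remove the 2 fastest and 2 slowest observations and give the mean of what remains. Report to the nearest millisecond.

Sorted: 534, 566, 590, 616, 681, 693, 695, 734, 810, 2610
Drop lowest 2 (534, 566) and highest 2 (810, 2610)
Remaining (n=6): Σ = 4009, mean = 4009/6 = 668.167

668 ms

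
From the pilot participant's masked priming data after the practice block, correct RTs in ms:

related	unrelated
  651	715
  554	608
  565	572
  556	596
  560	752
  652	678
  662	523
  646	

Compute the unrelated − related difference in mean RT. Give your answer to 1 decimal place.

29.1 ms

M(related) = 4846/8 = 605.750
M(unrelated) = 4444/7 = 634.857
Difference = 634.857 − 605.750 = 29.107 ms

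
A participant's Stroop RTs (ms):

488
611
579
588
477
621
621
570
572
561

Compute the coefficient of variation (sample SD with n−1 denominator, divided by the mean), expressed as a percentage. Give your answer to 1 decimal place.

n = 10, Σ = 5688, M = 568.8000
Σ(x−M)² = 22731.600; s = √(22731.600/9) = 50.2567
CV = 50.2567 / 568.8000 = 0.08836 = 8.836%

8.8%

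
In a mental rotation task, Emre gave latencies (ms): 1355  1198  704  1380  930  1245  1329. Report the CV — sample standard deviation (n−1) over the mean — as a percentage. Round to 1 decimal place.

n = 7, Σ = 8141, M = 1163.0000
Σ(x−M)² = 384428.000; s = √(384428.000/6) = 253.1232
CV = 253.1232 / 1163.0000 = 0.21765 = 21.765%

21.8%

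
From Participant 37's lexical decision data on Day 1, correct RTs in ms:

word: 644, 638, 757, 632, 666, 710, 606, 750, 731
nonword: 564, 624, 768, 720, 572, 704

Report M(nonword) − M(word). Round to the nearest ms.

-23 ms

M(word) = 6134/9 = 681.556
M(nonword) = 3952/6 = 658.667
Difference = 658.667 − 681.556 = -22.889 ms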